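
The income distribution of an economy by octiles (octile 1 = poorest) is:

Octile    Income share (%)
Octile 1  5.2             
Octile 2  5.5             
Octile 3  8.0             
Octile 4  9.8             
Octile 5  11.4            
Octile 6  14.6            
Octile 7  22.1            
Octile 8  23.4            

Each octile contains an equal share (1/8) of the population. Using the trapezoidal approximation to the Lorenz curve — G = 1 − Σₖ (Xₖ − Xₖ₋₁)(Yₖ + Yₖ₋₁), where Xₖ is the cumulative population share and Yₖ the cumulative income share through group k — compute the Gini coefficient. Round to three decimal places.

0.290

Cumulative income shares Yₖ: 0.0520, 0.1070, 0.1870, 0.2850, 0.3990, 0.5450, 0.7660, 1.0000
Σ (Xₖ−Xₖ₋₁)(Yₖ+Yₖ₋₁) = (1/8)(0.0520+0.0000) + (1/8)(0.1070+0.0520) + (1/8)(0.1870+0.1070) + (1/8)(0.2850+0.1870) + (1/8)(0.3990+0.2850) + (1/8)(0.5450+0.3990) + (1/8)(0.7660+0.5450) + (1/8)(1.0000+0.7660)
  = 0.0065 + 0.0199 + 0.0368 + 0.0590 + 0.0855 + 0.1180 + 0.1639 + 0.2208 = 0.7103
G = 1 − 0.7103 = 0.2897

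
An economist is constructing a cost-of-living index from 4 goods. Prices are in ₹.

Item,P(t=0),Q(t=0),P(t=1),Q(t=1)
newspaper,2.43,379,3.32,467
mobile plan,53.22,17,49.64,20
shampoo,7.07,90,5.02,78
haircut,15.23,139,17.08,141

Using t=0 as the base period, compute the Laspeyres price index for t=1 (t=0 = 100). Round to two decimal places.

Laspeyres price index uses base-period quantities as weights.
ΣP(t=1)·Q(t=0) = 3.32×379 + 49.64×17 + 5.02×90 + 17.08×139 = 1258.28 + 843.88 + 451.8 + 2374.12 = 4928.08
ΣP(t=0)·Q(t=0) = 2.43×379 + 53.22×17 + 7.07×90 + 15.23×139 = 920.97 + 904.74 + 636.3 + 2116.97 = 4578.98
Index = 4928.08 / 4578.98 × 100 = 107.6240

107.62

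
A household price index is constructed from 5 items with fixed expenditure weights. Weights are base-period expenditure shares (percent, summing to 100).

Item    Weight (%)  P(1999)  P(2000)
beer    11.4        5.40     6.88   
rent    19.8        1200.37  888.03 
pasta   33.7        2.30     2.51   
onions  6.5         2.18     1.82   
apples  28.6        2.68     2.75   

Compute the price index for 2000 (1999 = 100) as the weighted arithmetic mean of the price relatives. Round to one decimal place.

beer: 11.4 × (6.88/5.40) = 11.4 × 1.274074 = 14.5244
rent: 19.8 × (888.03/1200.37) = 19.8 × 0.739797 = 14.6480
pasta: 33.7 × (2.51/2.30) = 33.7 × 1.091304 = 36.7770
onions: 6.5 × (1.82/2.18) = 6.5 × 0.834862 = 5.4266
apples: 28.6 × (2.75/2.68) = 28.6 × 1.026119 = 29.3470
Index = Σ wᵢ·(p₁ᵢ/p₀ᵢ) = 14.5244 + 14.6480 + 36.7770 + 5.4266 + 29.3470 = 100.7230

100.7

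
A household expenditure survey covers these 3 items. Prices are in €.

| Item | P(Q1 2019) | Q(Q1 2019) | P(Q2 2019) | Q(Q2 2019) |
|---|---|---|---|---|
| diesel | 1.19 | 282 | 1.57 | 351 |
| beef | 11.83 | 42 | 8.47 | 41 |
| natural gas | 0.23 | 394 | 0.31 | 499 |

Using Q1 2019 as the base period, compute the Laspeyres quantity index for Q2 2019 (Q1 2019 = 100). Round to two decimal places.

Laspeyres quantity index uses base-period prices as weights.
ΣP(Q1 2019)·Q(Q2 2019) = 1.19×351 + 11.83×41 + 0.23×499 = 417.69 + 485.03 + 114.77 = 1017.49
ΣP(Q1 2019)·Q(Q1 2019) = 1.19×282 + 11.83×42 + 0.23×394 = 335.58 + 496.86 + 90.62 = 923.06
Index = 1017.49 / 923.06 × 100 = 110.2301

110.23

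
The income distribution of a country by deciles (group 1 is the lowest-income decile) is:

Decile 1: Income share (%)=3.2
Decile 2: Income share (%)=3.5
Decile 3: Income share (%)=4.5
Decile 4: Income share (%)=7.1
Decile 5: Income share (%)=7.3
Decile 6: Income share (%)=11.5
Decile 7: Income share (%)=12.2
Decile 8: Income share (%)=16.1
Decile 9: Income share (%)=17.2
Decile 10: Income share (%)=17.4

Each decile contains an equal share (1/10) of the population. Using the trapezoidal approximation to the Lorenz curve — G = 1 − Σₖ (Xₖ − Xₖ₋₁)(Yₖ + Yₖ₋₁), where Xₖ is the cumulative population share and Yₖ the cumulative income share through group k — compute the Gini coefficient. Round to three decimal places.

0.301

Cumulative income shares Yₖ: 0.0320, 0.0670, 0.1120, 0.1830, 0.2560, 0.3710, 0.4930, 0.6540, 0.8260, 1.0000
Σ (Xₖ−Xₖ₋₁)(Yₖ+Yₖ₋₁) = (1/10)(0.0320+0.0000) + (1/10)(0.0670+0.0320) + (1/10)(0.1120+0.0670) + (1/10)(0.1830+0.1120) + (1/10)(0.2560+0.1830) + (1/10)(0.3710+0.2560) + (1/10)(0.4930+0.3710) + (1/10)(0.6540+0.4930) + (1/10)(0.8260+0.6540) + (1/10)(1.0000+0.8260)
  = 0.0032 + 0.0099 + 0.0179 + 0.0295 + 0.0439 + 0.0627 + 0.0864 + 0.1147 + 0.1480 + 0.1826 = 0.6988
G = 1 − 0.6988 = 0.3012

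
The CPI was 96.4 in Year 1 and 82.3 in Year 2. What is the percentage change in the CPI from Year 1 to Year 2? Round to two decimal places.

-14.63%

Change = (82.3 − 96.4) / 96.4 × 100
       = -14.1 / 96.4 × 100 = -14.6266%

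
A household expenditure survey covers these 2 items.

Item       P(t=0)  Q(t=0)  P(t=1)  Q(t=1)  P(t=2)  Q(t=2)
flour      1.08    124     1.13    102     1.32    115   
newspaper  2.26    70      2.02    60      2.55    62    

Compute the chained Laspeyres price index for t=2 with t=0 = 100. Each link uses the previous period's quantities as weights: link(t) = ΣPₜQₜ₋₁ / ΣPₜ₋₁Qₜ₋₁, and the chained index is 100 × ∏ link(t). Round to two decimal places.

Link t=0→t=1:
ΣP(t=1)Q(t=0) = 1.13×124 + 2.02×70 = 140.12 + 141.4 = 281.52
ΣP(t=0)Q(t=0) = 1.08×124 + 2.26×70 = 133.92 + 158.2 = 292.12
link = 281.52/292.12 = 0.963714
Link t=1→t=2:
ΣP(t=2)Q(t=1) = 1.32×102 + 2.55×60 = 134.64 + 153 = 287.64
ΣP(t=1)Q(t=1) = 1.13×102 + 2.02×60 = 115.26 + 121.2 = 236.46
link = 287.64/236.46 = 1.216443
Chained index = 100 × 0.963714 × 1.216443 = 117.2302

117.23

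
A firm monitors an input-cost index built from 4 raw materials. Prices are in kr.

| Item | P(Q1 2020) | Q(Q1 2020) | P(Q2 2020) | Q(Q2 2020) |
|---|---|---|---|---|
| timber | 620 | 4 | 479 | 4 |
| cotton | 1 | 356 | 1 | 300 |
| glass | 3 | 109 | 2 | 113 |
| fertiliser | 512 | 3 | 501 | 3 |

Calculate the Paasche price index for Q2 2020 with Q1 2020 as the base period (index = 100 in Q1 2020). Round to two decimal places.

84.75

Paasche price index uses current-period quantities as weights.
ΣP(Q2 2020)·Q(Q2 2020) = 479×4 + 1×300 + 2×113 + 501×3 = 1916 + 300 + 226 + 1503 = 3945
ΣP(Q1 2020)·Q(Q2 2020) = 620×4 + 1×300 + 3×113 + 512×3 = 2480 + 300 + 339 + 1536 = 4655
Index = 3945 / 4655 × 100 = 84.7476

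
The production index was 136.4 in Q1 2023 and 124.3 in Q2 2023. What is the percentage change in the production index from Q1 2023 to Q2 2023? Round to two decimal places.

-8.87%

Change = (124.3 − 136.4) / 136.4 × 100
       = -12.1 / 136.4 × 100 = -8.8710%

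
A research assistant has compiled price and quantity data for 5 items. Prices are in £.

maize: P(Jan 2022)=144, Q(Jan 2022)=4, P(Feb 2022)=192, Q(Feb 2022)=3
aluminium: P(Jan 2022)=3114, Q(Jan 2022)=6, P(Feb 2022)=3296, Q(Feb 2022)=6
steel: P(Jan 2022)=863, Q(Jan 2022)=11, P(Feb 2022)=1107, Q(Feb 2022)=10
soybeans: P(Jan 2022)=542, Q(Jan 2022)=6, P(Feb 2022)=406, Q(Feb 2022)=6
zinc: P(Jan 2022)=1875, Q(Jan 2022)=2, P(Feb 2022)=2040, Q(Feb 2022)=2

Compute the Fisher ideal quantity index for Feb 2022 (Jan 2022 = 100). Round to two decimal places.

Laspeyres component (base-period weights):
ΣP(Jan 2022)Q(Feb 2022) = 144×3 + 3114×6 + 863×10 + 542×6 + 1875×2 = 432 + 18684 + 8630 + 3252 + 3750 = 34748
ΣP(Jan 2022)Q(Jan 2022) = 144×4 + 3114×6 + 863×11 + 542×6 + 1875×2 = 576 + 18684 + 9493 + 3252 + 3750 = 35755
L = 34748 / 35755 × 100 = 97.1836
Paasche component (current-period weights):
ΣP(Feb 2022)Q(Feb 2022) = 192×3 + 3296×6 + 1107×10 + 406×6 + 2040×2 = 576 + 19776 + 11070 + 2436 + 4080 = 37938
ΣP(Feb 2022)Q(Jan 2022) = 192×4 + 3296×6 + 1107×11 + 406×6 + 2040×2 = 768 + 19776 + 12177 + 2436 + 4080 = 39237
P = 37938 / 39237 × 100 = 96.6893
Fisher = √(L × P) = √(97.1836 × 96.6893) = 96.9362

96.94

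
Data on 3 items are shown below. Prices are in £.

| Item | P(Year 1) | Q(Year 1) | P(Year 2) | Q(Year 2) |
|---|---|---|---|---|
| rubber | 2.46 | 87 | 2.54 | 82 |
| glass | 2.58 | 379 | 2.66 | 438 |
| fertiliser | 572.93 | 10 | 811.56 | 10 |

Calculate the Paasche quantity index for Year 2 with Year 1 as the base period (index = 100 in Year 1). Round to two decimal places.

Paasche quantity index uses current-period prices as weights.
ΣP(Year 2)·Q(Year 2) = 2.54×82 + 2.66×438 + 811.56×10 = 208.28 + 1165.08 + 8115.6 = 9488.96
ΣP(Year 2)·Q(Year 1) = 2.54×87 + 2.66×379 + 811.56×10 = 220.98 + 1008.14 + 8115.6 = 9344.72
Index = 9488.96 / 9344.72 × 100 = 101.5435

101.54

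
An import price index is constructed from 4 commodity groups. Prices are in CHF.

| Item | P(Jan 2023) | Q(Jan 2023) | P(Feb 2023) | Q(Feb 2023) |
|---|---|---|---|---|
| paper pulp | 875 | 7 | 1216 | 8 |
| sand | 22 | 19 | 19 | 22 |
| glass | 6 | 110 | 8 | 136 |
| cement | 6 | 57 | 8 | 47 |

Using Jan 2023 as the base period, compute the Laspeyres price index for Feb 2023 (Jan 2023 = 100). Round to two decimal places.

135.31

Laspeyres price index uses base-period quantities as weights.
ΣP(Feb 2023)·Q(Jan 2023) = 1216×7 + 19×19 + 8×110 + 8×57 = 8512 + 361 + 880 + 456 = 10209
ΣP(Jan 2023)·Q(Jan 2023) = 875×7 + 22×19 + 6×110 + 6×57 = 6125 + 418 + 660 + 342 = 7545
Index = 10209 / 7545 × 100 = 135.3082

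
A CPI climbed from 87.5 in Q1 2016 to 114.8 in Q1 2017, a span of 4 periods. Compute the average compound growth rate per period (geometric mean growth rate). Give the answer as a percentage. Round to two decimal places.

Growth factor = (114.8/87.5)^(1/4) = (1.312000)^(1/4) = 1.070246
Growth rate = 1.070246 − 1 = 0.070246 = 7.0246%

7.02%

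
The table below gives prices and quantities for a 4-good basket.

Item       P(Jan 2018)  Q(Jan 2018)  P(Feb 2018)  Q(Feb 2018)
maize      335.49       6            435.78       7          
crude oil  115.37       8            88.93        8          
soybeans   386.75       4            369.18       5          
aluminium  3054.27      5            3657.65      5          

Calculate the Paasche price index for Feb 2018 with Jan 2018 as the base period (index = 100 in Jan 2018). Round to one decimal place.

116.7

Paasche price index uses current-period quantities as weights.
ΣP(Feb 2018)·Q(Feb 2018) = 435.78×7 + 88.93×8 + 369.18×5 + 3657.65×5 = 3050.46 + 711.44 + 1845.9 + 18288.25 = 23896.05
ΣP(Jan 2018)·Q(Feb 2018) = 335.49×7 + 115.37×8 + 386.75×5 + 3054.27×5 = 2348.43 + 922.96 + 1933.75 + 15271.35 = 20476.49
Index = 23896.05 / 20476.49 × 100 = 116.6999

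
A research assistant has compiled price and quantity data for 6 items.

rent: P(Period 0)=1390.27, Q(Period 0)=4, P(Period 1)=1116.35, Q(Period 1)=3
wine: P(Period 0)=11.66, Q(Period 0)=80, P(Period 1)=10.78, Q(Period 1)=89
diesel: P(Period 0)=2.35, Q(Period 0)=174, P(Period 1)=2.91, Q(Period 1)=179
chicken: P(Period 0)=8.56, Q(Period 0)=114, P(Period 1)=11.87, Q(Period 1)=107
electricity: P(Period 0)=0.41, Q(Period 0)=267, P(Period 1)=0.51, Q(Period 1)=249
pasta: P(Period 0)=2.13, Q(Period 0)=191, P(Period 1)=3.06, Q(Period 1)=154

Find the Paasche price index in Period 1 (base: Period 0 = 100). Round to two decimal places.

Paasche price index uses current-period quantities as weights.
ΣP(Period 1)·Q(Period 1) = 1116.35×3 + 10.78×89 + 2.91×179 + 11.87×107 + 0.51×249 + 3.06×154 = 3349.05 + 959.42 + 520.89 + 1270.09 + 126.99 + 471.24 = 6697.68
ΣP(Period 0)·Q(Period 1) = 1390.27×3 + 11.66×89 + 2.35×179 + 8.56×107 + 0.41×249 + 2.13×154 = 4170.81 + 1037.74 + 420.65 + 915.92 + 102.09 + 328.02 = 6975.23
Index = 6697.68 / 6975.23 × 100 = 96.0209

96.02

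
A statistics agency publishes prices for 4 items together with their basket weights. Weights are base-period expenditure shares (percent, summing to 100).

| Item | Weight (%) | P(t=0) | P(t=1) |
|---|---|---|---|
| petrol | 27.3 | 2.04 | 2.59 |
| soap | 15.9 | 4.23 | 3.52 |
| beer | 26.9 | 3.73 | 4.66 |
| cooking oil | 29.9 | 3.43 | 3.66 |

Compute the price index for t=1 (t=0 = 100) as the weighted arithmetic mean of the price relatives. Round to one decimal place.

petrol: 27.3 × (2.59/2.04) = 27.3 × 1.269608 = 34.6603
soap: 15.9 × (3.52/4.23) = 15.9 × 0.832151 = 13.2312
beer: 26.9 × (4.66/3.73) = 26.9 × 1.249330 = 33.6070
cooking oil: 29.9 × (3.66/3.43) = 29.9 × 1.067055 = 31.9050
Index = Σ wᵢ·(p₁ᵢ/p₀ᵢ) = 34.6603 + 13.2312 + 33.6070 + 31.9050 = 113.4034

113.4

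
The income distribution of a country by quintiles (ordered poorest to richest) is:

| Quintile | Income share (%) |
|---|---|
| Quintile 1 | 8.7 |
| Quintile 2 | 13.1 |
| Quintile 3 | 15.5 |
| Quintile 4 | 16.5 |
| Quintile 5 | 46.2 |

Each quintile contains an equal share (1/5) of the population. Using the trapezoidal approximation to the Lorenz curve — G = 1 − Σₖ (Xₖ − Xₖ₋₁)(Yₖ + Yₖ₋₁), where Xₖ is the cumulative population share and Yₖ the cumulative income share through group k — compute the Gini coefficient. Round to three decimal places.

Cumulative income shares Yₖ: 0.0870, 0.2180, 0.3730, 0.5380, 1.0000
Σ (Xₖ−Xₖ₋₁)(Yₖ+Yₖ₋₁) = (1/5)(0.0870+0.0000) + (1/5)(0.2180+0.0870) + (1/5)(0.3730+0.2180) + (1/5)(0.5380+0.3730) + (1/5)(1.0000+0.5380)
  = 0.0174 + 0.0610 + 0.1182 + 0.1822 + 0.3076 = 0.6864
G = 1 − 0.6864 = 0.3136

0.314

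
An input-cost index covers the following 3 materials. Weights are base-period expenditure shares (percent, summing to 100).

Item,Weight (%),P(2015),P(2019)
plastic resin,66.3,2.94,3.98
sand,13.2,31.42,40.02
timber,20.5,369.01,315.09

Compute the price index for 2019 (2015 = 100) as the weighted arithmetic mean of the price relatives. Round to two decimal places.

124.07

plastic resin: 66.3 × (3.98/2.94) = 66.3 × 1.353741 = 89.7531
sand: 13.2 × (40.02/31.42) = 13.2 × 1.273711 = 16.8130
timber: 20.5 × (315.09/369.01) = 20.5 × 0.853879 = 17.5045
Index = Σ wᵢ·(p₁ᵢ/p₀ᵢ) = 89.7531 + 16.8130 + 17.5045 = 124.0706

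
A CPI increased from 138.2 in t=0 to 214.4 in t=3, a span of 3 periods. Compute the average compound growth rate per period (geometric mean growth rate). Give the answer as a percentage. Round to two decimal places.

15.76%

Growth factor = (214.4/138.2)^(1/3) = (1.551375)^(1/3) = 1.157637
Growth rate = 1.157637 − 1 = 0.157637 = 15.7637%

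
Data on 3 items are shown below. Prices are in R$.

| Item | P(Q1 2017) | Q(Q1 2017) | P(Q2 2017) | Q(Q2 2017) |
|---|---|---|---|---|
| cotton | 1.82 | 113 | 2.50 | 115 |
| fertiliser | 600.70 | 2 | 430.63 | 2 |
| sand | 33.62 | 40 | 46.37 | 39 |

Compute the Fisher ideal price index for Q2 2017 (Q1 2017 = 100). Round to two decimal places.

Laspeyres component (base-period weights):
ΣP(Q2 2017)Q(Q1 2017) = 2.50×113 + 430.63×2 + 46.37×40 = 282.5 + 861.26 + 1854.8 = 2998.56
ΣP(Q1 2017)Q(Q1 2017) = 1.82×113 + 600.70×2 + 33.62×40 = 205.66 + 1201.4 + 1344.8 = 2751.86
L = 2998.56 / 2751.86 × 100 = 108.9648
Paasche component (current-period weights):
ΣP(Q2 2017)Q(Q2 2017) = 2.50×115 + 430.63×2 + 46.37×39 = 287.5 + 861.26 + 1808.43 = 2957.19
ΣP(Q1 2017)Q(Q2 2017) = 1.82×115 + 600.70×2 + 33.62×39 = 209.3 + 1201.4 + 1311.18 = 2721.88
P = 2957.19 / 2721.88 × 100 = 108.6451
Fisher = √(L × P) = √(108.9648 × 108.6451) = 108.8049

108.80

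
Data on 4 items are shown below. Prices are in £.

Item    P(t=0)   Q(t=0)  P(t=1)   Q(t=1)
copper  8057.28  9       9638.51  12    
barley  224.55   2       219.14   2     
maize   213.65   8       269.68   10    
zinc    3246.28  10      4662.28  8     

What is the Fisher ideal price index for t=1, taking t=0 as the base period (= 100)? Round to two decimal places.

Laspeyres component (base-period weights):
ΣP(t=1)Q(t=0) = 9638.51×9 + 219.14×2 + 269.68×8 + 4662.28×10 = 86746.59 + 438.28 + 2157.44 + 46622.8 = 135965.11
ΣP(t=0)Q(t=0) = 8057.28×9 + 224.55×2 + 213.65×8 + 3246.28×10 = 72515.52 + 449.1 + 1709.2 + 32462.8 = 107136.62
L = 135965.11 / 107136.62 × 100 = 126.9082
Paasche component (current-period weights):
ΣP(t=1)Q(t=1) = 9638.51×12 + 219.14×2 + 269.68×10 + 4662.28×8 = 115662.12 + 438.28 + 2696.8 + 37298.24 = 156095.44
ΣP(t=0)Q(t=1) = 8057.28×12 + 224.55×2 + 213.65×10 + 3246.28×8 = 96687.36 + 449.1 + 2136.5 + 25970.24 = 125243.2
P = 156095.44 / 125243.2 × 100 = 124.6339
Fisher = √(L × P) = √(126.9082 × 124.6339) = 125.7659

125.77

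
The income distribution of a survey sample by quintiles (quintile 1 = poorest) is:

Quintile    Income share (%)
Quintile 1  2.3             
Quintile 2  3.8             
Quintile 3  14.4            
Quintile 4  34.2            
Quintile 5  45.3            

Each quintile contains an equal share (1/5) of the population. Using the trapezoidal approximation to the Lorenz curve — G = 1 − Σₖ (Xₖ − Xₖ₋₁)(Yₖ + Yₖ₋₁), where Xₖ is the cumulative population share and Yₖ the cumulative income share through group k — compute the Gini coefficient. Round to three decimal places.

Cumulative income shares Yₖ: 0.0230, 0.0610, 0.2050, 0.5470, 1.0000
Σ (Xₖ−Xₖ₋₁)(Yₖ+Yₖ₋₁) = (1/5)(0.0230+0.0000) + (1/5)(0.0610+0.0230) + (1/5)(0.2050+0.0610) + (1/5)(0.5470+0.2050) + (1/5)(1.0000+0.5470)
  = 0.0046 + 0.0168 + 0.0532 + 0.1504 + 0.3094 = 0.5344
G = 1 − 0.5344 = 0.4656

0.466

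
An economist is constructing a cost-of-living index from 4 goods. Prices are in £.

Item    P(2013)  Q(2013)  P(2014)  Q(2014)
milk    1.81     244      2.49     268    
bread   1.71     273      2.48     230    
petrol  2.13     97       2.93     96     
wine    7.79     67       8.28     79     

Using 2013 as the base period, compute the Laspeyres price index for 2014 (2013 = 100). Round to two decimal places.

129.72

Laspeyres price index uses base-period quantities as weights.
ΣP(2014)·Q(2013) = 2.49×244 + 2.48×273 + 2.93×97 + 8.28×67 = 607.56 + 677.04 + 284.21 + 554.76 = 2123.57
ΣP(2013)·Q(2013) = 1.81×244 + 1.71×273 + 2.13×97 + 7.79×67 = 441.64 + 466.83 + 206.61 + 521.93 = 1637.01
Index = 2123.57 / 1637.01 × 100 = 129.7225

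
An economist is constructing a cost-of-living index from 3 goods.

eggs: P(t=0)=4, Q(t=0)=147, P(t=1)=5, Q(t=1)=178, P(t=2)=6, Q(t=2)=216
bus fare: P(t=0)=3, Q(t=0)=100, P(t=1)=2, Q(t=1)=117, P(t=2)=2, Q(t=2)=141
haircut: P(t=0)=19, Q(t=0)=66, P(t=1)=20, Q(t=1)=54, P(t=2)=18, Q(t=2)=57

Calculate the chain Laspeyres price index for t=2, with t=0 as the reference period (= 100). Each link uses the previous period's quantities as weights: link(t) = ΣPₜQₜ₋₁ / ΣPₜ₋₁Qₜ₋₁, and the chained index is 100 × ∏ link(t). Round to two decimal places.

108.62

Link t=0→t=1:
ΣP(t=1)Q(t=0) = 5×147 + 2×100 + 20×66 = 735 + 200 + 1320 = 2255
ΣP(t=0)Q(t=0) = 4×147 + 3×100 + 19×66 = 588 + 300 + 1254 = 2142
link = 2255/2142 = 1.052754
Link t=1→t=2:
ΣP(t=2)Q(t=1) = 6×178 + 2×117 + 18×54 = 1068 + 234 + 972 = 2274
ΣP(t=1)Q(t=1) = 5×178 + 2×117 + 20×54 = 890 + 234 + 1080 = 2204
link = 2274/2204 = 1.031760
Chained index = 100 × 1.052754 × 1.031760 = 108.6190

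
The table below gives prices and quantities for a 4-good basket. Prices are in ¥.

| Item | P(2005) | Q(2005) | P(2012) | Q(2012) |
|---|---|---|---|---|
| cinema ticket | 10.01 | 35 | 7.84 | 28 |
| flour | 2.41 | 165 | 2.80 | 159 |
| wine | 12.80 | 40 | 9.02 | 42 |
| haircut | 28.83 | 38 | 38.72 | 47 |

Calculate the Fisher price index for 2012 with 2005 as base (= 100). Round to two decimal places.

Laspeyres component (base-period weights):
ΣP(2012)Q(2005) = 7.84×35 + 2.80×165 + 9.02×40 + 38.72×38 = 274.4 + 462 + 360.8 + 1471.36 = 2568.56
ΣP(2005)Q(2005) = 10.01×35 + 2.41×165 + 12.80×40 + 28.83×38 = 350.35 + 397.65 + 512 + 1095.54 = 2355.54
L = 2568.56 / 2355.54 × 100 = 109.0434
Paasche component (current-period weights):
ΣP(2012)Q(2012) = 7.84×28 + 2.80×159 + 9.02×42 + 38.72×47 = 219.52 + 445.2 + 378.84 + 1819.84 = 2863.4
ΣP(2005)Q(2012) = 10.01×28 + 2.41×159 + 12.80×42 + 28.83×47 = 280.28 + 383.19 + 537.6 + 1355.01 = 2556.08
P = 2863.4 / 2556.08 × 100 = 112.0231
Fisher = √(L × P) = √(109.0434 × 112.0231) = 110.5232

110.52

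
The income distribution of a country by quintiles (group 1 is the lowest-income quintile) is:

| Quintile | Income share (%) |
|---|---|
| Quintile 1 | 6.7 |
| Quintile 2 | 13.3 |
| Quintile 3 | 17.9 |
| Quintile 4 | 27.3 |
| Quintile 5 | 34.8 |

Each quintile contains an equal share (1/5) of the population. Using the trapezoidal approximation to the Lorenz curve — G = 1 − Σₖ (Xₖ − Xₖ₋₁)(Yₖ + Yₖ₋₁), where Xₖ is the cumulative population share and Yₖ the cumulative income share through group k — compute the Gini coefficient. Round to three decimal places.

0.281

Cumulative income shares Yₖ: 0.0670, 0.2000, 0.3790, 0.6520, 1.0000
Σ (Xₖ−Xₖ₋₁)(Yₖ+Yₖ₋₁) = (1/5)(0.0670+0.0000) + (1/5)(0.2000+0.0670) + (1/5)(0.3790+0.2000) + (1/5)(0.6520+0.3790) + (1/5)(1.0000+0.6520)
  = 0.0134 + 0.0534 + 0.1158 + 0.2062 + 0.3304 = 0.7192
G = 1 − 0.7192 = 0.2808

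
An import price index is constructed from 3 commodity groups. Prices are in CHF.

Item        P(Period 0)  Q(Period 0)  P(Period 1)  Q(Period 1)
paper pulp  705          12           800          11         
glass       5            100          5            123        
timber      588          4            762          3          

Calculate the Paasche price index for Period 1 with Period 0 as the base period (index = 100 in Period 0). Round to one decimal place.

115.5

Paasche price index uses current-period quantities as weights.
ΣP(Period 1)·Q(Period 1) = 800×11 + 5×123 + 762×3 = 8800 + 615 + 2286 = 11701
ΣP(Period 0)·Q(Period 1) = 705×11 + 5×123 + 588×3 = 7755 + 615 + 1764 = 10134
Index = 11701 / 10134 × 100 = 115.4628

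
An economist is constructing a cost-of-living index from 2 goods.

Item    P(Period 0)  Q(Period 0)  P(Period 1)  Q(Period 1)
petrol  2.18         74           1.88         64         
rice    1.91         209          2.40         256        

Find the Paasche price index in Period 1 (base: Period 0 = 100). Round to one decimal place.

116.9

Paasche price index uses current-period quantities as weights.
ΣP(Period 1)·Q(Period 1) = 1.88×64 + 2.40×256 = 120.32 + 614.4 = 734.72
ΣP(Period 0)·Q(Period 1) = 2.18×64 + 1.91×256 = 139.52 + 488.96 = 628.48
Index = 734.72 / 628.48 × 100 = 116.9043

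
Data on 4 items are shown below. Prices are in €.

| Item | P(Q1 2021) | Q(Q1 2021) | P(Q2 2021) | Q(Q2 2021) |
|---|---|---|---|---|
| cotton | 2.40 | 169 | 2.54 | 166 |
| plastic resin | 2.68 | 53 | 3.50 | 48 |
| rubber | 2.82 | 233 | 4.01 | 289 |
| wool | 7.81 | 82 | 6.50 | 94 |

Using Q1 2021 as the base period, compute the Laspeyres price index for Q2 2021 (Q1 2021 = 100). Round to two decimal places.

112.84

Laspeyres price index uses base-period quantities as weights.
ΣP(Q2 2021)·Q(Q1 2021) = 2.54×169 + 3.50×53 + 4.01×233 + 6.50×82 = 429.26 + 185.5 + 934.33 + 533 = 2082.09
ΣP(Q1 2021)·Q(Q1 2021) = 2.40×169 + 2.68×53 + 2.82×233 + 7.81×82 = 405.6 + 142.04 + 657.06 + 640.42 = 1845.12
Index = 2082.09 / 1845.12 × 100 = 112.8431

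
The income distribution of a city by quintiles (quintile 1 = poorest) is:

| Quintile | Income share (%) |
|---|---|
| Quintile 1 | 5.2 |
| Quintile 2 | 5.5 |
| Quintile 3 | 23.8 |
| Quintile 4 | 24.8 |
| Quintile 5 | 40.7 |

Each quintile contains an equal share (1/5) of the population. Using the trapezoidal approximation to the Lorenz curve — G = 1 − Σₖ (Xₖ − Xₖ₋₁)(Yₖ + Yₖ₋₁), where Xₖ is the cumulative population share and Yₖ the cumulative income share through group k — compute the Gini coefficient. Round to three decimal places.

0.361

Cumulative income shares Yₖ: 0.0520, 0.1070, 0.3450, 0.5930, 1.0000
Σ (Xₖ−Xₖ₋₁)(Yₖ+Yₖ₋₁) = (1/5)(0.0520+0.0000) + (1/5)(0.1070+0.0520) + (1/5)(0.3450+0.1070) + (1/5)(0.5930+0.3450) + (1/5)(1.0000+0.5930)
  = 0.0104 + 0.0318 + 0.0904 + 0.1876 + 0.3186 = 0.6388
G = 1 − 0.6388 = 0.3612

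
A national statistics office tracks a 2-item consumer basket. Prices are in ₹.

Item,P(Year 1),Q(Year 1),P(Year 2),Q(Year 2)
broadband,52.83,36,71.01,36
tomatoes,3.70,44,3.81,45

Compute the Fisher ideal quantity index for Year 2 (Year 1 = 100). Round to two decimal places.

100.16

Laspeyres component (base-period weights):
ΣP(Year 1)Q(Year 2) = 52.83×36 + 3.70×45 = 1901.88 + 166.5 = 2068.38
ΣP(Year 1)Q(Year 1) = 52.83×36 + 3.70×44 = 1901.88 + 162.8 = 2064.68
L = 2068.38 / 2064.68 × 100 = 100.1792
Paasche component (current-period weights):
ΣP(Year 2)Q(Year 2) = 71.01×36 + 3.81×45 = 2556.36 + 171.45 = 2727.81
ΣP(Year 2)Q(Year 1) = 71.01×36 + 3.81×44 = 2556.36 + 167.64 = 2724
P = 2727.81 / 2724 × 100 = 100.1399
Fisher = √(L × P) = √(100.1792 × 100.1399) = 100.1595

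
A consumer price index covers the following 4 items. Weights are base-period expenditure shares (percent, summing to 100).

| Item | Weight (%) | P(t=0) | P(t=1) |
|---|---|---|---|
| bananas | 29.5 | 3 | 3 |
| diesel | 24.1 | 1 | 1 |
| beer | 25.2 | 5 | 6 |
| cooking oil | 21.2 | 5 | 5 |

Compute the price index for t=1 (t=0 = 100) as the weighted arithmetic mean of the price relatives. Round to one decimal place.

105.0

bananas: 29.5 × (3/3) = 29.5 × 1.000000 = 29.5000
diesel: 24.1 × (1/1) = 24.1 × 1.000000 = 24.1000
beer: 25.2 × (6/5) = 25.2 × 1.200000 = 30.2400
cooking oil: 21.2 × (5/5) = 21.2 × 1.000000 = 21.2000
Index = Σ wᵢ·(p₁ᵢ/p₀ᵢ) = 29.5000 + 24.1000 + 30.2400 + 21.2000 = 105.0400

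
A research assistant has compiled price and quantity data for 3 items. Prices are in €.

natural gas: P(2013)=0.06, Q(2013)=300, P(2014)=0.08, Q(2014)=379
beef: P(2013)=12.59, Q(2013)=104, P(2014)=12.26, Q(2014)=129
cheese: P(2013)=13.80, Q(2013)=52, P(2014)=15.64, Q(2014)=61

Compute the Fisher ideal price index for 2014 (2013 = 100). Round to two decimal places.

Laspeyres component (base-period weights):
ΣP(2014)Q(2013) = 0.08×300 + 12.26×104 + 15.64×52 = 24 + 1275.04 + 813.28 = 2112.32
ΣP(2013)Q(2013) = 0.06×300 + 12.59×104 + 13.80×52 = 18 + 1309.36 + 717.6 = 2044.96
L = 2112.32 / 2044.96 × 100 = 103.2940
Paasche component (current-period weights):
ΣP(2014)Q(2014) = 0.08×379 + 12.26×129 + 15.64×61 = 30.32 + 1581.54 + 954.04 = 2565.9
ΣP(2013)Q(2014) = 0.06×379 + 12.59×129 + 13.80×61 = 22.74 + 1624.11 + 841.8 = 2488.65
P = 2565.9 / 2488.65 × 100 = 103.1041
Fisher = √(L × P) = √(103.2940 × 103.1041) = 103.1990

103.20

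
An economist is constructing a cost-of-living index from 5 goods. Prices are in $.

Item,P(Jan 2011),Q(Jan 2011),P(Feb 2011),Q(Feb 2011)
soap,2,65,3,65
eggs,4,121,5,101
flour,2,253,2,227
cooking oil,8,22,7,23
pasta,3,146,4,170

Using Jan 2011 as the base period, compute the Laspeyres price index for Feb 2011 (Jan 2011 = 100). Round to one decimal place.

Laspeyres price index uses base-period quantities as weights.
ΣP(Feb 2011)·Q(Jan 2011) = 3×65 + 5×121 + 2×253 + 7×22 + 4×146 = 195 + 605 + 506 + 154 + 584 = 2044
ΣP(Jan 2011)·Q(Jan 2011) = 2×65 + 4×121 + 2×253 + 8×22 + 3×146 = 130 + 484 + 506 + 176 + 438 = 1734
Index = 2044 / 1734 × 100 = 117.8777

117.9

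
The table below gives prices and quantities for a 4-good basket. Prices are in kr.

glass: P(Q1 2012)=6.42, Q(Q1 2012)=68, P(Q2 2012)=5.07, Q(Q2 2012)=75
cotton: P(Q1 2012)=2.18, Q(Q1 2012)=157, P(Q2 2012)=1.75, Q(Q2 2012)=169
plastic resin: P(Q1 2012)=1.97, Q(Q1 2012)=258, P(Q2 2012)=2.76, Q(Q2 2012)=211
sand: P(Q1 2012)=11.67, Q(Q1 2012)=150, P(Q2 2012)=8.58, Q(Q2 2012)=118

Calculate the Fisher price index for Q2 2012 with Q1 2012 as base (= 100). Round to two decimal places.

86.07

Laspeyres component (base-period weights):
ΣP(Q2 2012)Q(Q1 2012) = 5.07×68 + 1.75×157 + 2.76×258 + 8.58×150 = 344.76 + 274.75 + 712.08 + 1287 = 2618.59
ΣP(Q1 2012)Q(Q1 2012) = 6.42×68 + 2.18×157 + 1.97×258 + 11.67×150 = 436.56 + 342.26 + 508.26 + 1750.5 = 3037.58
L = 2618.59 / 3037.58 × 100 = 86.2065
Paasche component (current-period weights):
ΣP(Q2 2012)Q(Q2 2012) = 5.07×75 + 1.75×169 + 2.76×211 + 8.58×118 = 380.25 + 295.75 + 582.36 + 1012.44 = 2270.8
ΣP(Q1 2012)Q(Q2 2012) = 6.42×75 + 2.18×169 + 1.97×211 + 11.67×118 = 481.5 + 368.42 + 415.67 + 1377.06 = 2642.65
P = 2270.8 / 2642.65 × 100 = 85.9289
Fisher = √(L × P) = √(86.2065 × 85.9289) = 86.0676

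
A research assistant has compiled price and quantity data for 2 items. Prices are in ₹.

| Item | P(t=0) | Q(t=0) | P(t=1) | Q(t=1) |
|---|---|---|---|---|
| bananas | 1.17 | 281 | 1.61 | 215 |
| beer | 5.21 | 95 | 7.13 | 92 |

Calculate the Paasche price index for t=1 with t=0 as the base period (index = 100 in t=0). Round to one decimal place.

Paasche price index uses current-period quantities as weights.
ΣP(t=1)·Q(t=1) = 1.61×215 + 7.13×92 = 346.15 + 655.96 = 1002.11
ΣP(t=0)·Q(t=1) = 1.17×215 + 5.21×92 = 251.55 + 479.32 = 730.87
Index = 1002.11 / 730.87 × 100 = 137.1119

137.1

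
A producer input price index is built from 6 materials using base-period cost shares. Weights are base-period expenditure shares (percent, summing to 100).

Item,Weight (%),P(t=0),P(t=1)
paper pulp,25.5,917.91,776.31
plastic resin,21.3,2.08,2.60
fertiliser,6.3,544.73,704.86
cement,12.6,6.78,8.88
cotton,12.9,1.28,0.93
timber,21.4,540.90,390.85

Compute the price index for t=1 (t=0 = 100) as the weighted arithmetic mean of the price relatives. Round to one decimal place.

97.7

paper pulp: 25.5 × (776.31/917.91) = 25.5 × 0.845737 = 21.5663
plastic resin: 21.3 × (2.60/2.08) = 21.3 × 1.250000 = 26.6250
fertiliser: 6.3 × (704.86/544.73) = 6.3 × 1.293962 = 8.1520
cement: 12.6 × (8.88/6.78) = 12.6 × 1.309735 = 16.5027
cotton: 12.9 × (0.93/1.28) = 12.9 × 0.726562 = 9.3727
timber: 21.4 × (390.85/540.90) = 21.4 × 0.722592 = 15.4635
Index = Σ wᵢ·(p₁ᵢ/p₀ᵢ) = 21.5663 + 26.6250 + 8.1520 + 16.5027 + 9.3727 + 15.4635 = 97.6820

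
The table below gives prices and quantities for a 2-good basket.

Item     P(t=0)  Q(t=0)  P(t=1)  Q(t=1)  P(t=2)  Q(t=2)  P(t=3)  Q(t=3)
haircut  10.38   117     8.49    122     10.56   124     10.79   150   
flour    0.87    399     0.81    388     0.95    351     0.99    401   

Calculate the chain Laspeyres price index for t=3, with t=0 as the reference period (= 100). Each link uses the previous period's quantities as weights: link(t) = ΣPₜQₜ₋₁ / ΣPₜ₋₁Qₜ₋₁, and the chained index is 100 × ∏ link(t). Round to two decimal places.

Link t=0→t=1:
ΣP(t=1)Q(t=0) = 8.49×117 + 0.81×399 = 993.33 + 323.19 = 1316.52
ΣP(t=0)Q(t=0) = 10.38×117 + 0.87×399 = 1214.46 + 347.13 = 1561.59
link = 1316.52/1561.59 = 0.843064
Link t=1→t=2:
ΣP(t=2)Q(t=1) = 10.56×122 + 0.95×388 = 1288.32 + 368.6 = 1656.92
ΣP(t=1)Q(t=1) = 8.49×122 + 0.81×388 = 1035.78 + 314.28 = 1350.06
link = 1656.92/1350.06 = 1.227294
Link t=2→t=3:
ΣP(t=3)Q(t=2) = 10.79×124 + 0.99×351 = 1337.96 + 347.49 = 1685.45
ΣP(t=2)Q(t=2) = 10.56×124 + 0.95×351 = 1309.44 + 333.45 = 1642.89
link = 1685.45/1642.89 = 1.025906
Chained index = 100 × 0.843064 × 1.227294 × 1.025906 = 106.1491

106.15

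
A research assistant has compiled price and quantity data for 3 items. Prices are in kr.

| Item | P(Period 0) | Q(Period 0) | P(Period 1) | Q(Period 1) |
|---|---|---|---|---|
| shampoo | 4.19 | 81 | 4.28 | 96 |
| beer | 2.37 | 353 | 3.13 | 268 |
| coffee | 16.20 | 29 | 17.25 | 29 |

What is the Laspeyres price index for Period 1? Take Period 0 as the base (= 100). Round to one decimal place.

118.6

Laspeyres price index uses base-period quantities as weights.
ΣP(Period 1)·Q(Period 0) = 4.28×81 + 3.13×353 + 17.25×29 = 346.68 + 1104.89 + 500.25 = 1951.82
ΣP(Period 0)·Q(Period 0) = 4.19×81 + 2.37×353 + 16.20×29 = 339.39 + 836.61 + 469.8 = 1645.8
Index = 1951.82 / 1645.8 × 100 = 118.5940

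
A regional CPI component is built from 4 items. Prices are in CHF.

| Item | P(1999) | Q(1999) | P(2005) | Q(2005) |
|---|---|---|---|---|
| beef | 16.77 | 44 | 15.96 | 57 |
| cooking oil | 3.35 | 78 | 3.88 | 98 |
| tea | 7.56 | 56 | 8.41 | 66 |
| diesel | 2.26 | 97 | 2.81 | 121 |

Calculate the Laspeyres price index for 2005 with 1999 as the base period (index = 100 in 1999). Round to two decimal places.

106.50

Laspeyres price index uses base-period quantities as weights.
ΣP(2005)·Q(1999) = 15.96×44 + 3.88×78 + 8.41×56 + 2.81×97 = 702.24 + 302.64 + 470.96 + 272.57 = 1748.41
ΣP(1999)·Q(1999) = 16.77×44 + 3.35×78 + 7.56×56 + 2.26×97 = 737.88 + 261.3 + 423.36 + 219.22 = 1641.76
Index = 1748.41 / 1641.76 × 100 = 106.4961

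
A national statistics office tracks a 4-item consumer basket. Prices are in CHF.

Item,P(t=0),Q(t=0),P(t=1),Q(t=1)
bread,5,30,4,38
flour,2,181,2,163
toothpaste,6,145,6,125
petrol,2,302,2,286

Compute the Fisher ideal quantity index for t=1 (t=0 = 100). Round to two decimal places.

Laspeyres component (base-period weights):
ΣP(t=0)Q(t=1) = 5×38 + 2×163 + 6×125 + 2×286 = 190 + 326 + 750 + 572 = 1838
ΣP(t=0)Q(t=0) = 5×30 + 2×181 + 6×145 + 2×302 = 150 + 362 + 870 + 604 = 1986
L = 1838 / 1986 × 100 = 92.5478
Paasche component (current-period weights):
ΣP(t=1)Q(t=1) = 4×38 + 2×163 + 6×125 + 2×286 = 152 + 326 + 750 + 572 = 1800
ΣP(t=1)Q(t=0) = 4×30 + 2×181 + 6×145 + 2×302 = 120 + 362 + 870 + 604 = 1956
P = 1800 / 1956 × 100 = 92.0245
Fisher = √(L × P) = √(92.5478 × 92.0245) = 92.2858

92.29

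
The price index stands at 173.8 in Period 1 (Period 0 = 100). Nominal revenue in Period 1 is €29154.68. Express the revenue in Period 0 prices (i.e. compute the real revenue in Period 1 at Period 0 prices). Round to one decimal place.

Real = Nominal ÷ (Index/100) = 29154.68 ÷ (173.8/100)
     = 29154.68 ÷ 1.738 = 16774.8446

16774.8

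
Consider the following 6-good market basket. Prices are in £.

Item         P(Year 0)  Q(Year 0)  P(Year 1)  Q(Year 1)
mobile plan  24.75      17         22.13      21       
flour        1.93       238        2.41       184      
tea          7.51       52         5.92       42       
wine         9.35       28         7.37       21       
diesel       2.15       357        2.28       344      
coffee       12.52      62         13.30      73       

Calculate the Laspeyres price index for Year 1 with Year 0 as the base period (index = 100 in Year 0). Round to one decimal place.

100.9

Laspeyres price index uses base-period quantities as weights.
ΣP(Year 1)·Q(Year 0) = 22.13×17 + 2.41×238 + 5.92×52 + 7.37×28 + 2.28×357 + 13.30×62 = 376.21 + 573.58 + 307.84 + 206.36 + 813.96 + 824.6 = 3102.55
ΣP(Year 0)·Q(Year 0) = 24.75×17 + 1.93×238 + 7.51×52 + 9.35×28 + 2.15×357 + 12.52×62 = 420.75 + 459.34 + 390.52 + 261.8 + 767.55 + 776.24 = 3076.2
Index = 3102.55 / 3076.2 × 100 = 100.8566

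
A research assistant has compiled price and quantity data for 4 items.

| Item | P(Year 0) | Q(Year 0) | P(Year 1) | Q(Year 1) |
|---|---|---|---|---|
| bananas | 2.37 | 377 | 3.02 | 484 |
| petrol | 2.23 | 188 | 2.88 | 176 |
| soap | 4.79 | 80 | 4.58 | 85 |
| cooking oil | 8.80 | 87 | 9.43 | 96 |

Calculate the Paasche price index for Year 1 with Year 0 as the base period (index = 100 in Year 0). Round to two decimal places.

Paasche price index uses current-period quantities as weights.
ΣP(Year 1)·Q(Year 1) = 3.02×484 + 2.88×176 + 4.58×85 + 9.43×96 = 1461.68 + 506.88 + 389.3 + 905.28 = 3263.14
ΣP(Year 0)·Q(Year 1) = 2.37×484 + 2.23×176 + 4.79×85 + 8.80×96 = 1147.08 + 392.48 + 407.15 + 844.8 = 2791.51
Index = 3263.14 / 2791.51 × 100 = 116.8952

116.90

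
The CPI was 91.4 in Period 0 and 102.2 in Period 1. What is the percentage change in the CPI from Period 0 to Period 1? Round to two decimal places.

11.82%

Change = (102.2 − 91.4) / 91.4 × 100
       = 10.8 / 91.4 × 100 = 11.8162%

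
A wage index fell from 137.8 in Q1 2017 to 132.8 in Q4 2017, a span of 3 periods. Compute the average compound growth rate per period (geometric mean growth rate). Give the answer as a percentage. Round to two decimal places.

Growth factor = (132.8/137.8)^(1/3) = (0.963716)^(1/3) = 0.987756
Growth rate = 0.987756 − 1 = -0.012244 = -1.2244%

-1.22%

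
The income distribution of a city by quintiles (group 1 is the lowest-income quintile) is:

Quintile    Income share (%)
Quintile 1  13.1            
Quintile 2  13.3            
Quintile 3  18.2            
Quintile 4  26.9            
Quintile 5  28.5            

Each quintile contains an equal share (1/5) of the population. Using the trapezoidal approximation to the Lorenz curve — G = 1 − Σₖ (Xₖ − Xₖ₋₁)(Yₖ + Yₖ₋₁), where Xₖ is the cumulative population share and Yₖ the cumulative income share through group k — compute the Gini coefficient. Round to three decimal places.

Cumulative income shares Yₖ: 0.1310, 0.2640, 0.4460, 0.7150, 1.0000
Σ (Xₖ−Xₖ₋₁)(Yₖ+Yₖ₋₁) = (1/5)(0.1310+0.0000) + (1/5)(0.2640+0.1310) + (1/5)(0.4460+0.2640) + (1/5)(0.7150+0.4460) + (1/5)(1.0000+0.7150)
  = 0.0262 + 0.0790 + 0.1420 + 0.2322 + 0.3430 = 0.8224
G = 1 − 0.8224 = 0.1776

0.178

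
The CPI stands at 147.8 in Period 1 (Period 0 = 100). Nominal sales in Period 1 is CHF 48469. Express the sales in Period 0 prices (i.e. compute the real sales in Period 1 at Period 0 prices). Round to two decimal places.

Real = Nominal ÷ (Index/100) = 48469 ÷ (147.8/100)
     = 48469 ÷ 1.478 = 32793.6401

32793.64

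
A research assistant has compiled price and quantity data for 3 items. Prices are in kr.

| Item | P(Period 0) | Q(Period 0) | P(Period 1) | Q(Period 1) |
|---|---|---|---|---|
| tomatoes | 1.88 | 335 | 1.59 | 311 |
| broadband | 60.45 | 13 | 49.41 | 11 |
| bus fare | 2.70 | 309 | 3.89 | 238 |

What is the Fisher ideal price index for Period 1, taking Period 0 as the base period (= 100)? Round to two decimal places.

Laspeyres component (base-period weights):
ΣP(Period 1)Q(Period 0) = 1.59×335 + 49.41×13 + 3.89×309 = 532.65 + 642.33 + 1202.01 = 2376.99
ΣP(Period 0)Q(Period 0) = 1.88×335 + 60.45×13 + 2.70×309 = 629.8 + 785.85 + 834.3 = 2249.95
L = 2376.99 / 2249.95 × 100 = 105.6463
Paasche component (current-period weights):
ΣP(Period 1)Q(Period 1) = 1.59×311 + 49.41×11 + 3.89×238 = 494.49 + 543.51 + 925.82 = 1963.82
ΣP(Period 0)Q(Period 1) = 1.88×311 + 60.45×11 + 2.70×238 = 584.68 + 664.95 + 642.6 = 1892.23
P = 1963.82 / 1892.23 × 100 = 103.7834
Fisher = √(L × P) = √(105.6463 × 103.7834) = 104.7107

104.71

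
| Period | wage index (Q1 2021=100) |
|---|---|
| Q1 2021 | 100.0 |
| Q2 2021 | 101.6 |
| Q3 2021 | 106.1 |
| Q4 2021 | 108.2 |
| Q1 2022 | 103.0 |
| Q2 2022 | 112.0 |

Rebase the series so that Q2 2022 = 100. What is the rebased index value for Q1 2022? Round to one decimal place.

Rebased(Q1 2022) = 103.0 / 112.0 × 100 = 91.9643

92.0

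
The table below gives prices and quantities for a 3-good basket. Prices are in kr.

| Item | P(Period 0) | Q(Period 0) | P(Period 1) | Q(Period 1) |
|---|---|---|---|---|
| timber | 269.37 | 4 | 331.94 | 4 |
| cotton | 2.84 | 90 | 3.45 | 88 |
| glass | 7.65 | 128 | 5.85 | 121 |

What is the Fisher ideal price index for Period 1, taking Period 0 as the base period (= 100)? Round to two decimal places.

Laspeyres component (base-period weights):
ΣP(Period 1)Q(Period 0) = 331.94×4 + 3.45×90 + 5.85×128 = 1327.76 + 310.5 + 748.8 = 2387.06
ΣP(Period 0)Q(Period 0) = 269.37×4 + 2.84×90 + 7.65×128 = 1077.48 + 255.6 + 979.2 = 2312.28
L = 2387.06 / 2312.28 × 100 = 103.2340
Paasche component (current-period weights):
ΣP(Period 1)Q(Period 1) = 331.94×4 + 3.45×88 + 5.85×121 = 1327.76 + 303.6 + 707.85 = 2339.21
ΣP(Period 0)Q(Period 1) = 269.37×4 + 2.84×88 + 7.65×121 = 1077.48 + 249.92 + 925.65 = 2253.05
P = 2339.21 / 2253.05 × 100 = 103.8241
Fisher = √(L × P) = √(103.2340 × 103.8241) = 103.5287

103.53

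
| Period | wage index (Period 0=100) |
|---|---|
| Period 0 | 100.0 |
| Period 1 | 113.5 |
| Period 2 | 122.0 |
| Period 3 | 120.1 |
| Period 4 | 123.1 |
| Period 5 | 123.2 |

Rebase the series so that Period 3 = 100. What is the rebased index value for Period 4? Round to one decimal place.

102.5

Rebased(Period 4) = 123.1 / 120.1 × 100 = 102.4979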